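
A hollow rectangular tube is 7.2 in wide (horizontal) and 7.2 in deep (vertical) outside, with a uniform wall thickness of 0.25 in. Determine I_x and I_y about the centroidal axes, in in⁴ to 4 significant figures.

Treat the section as a set of non-overlapping primitives; coordinates are from the bounding-box lower-left.
Outer rectangle: 7.2 × 7.2, A = 51.84 in², y = 3.6 in, Ī = 223.949 in⁴.
Inner void (subtracted): 6.7 × 6.7, A = 44.89 in², y = 3.6 in, Ī = 167.926 in⁴.
By symmetry the centroid is at mid-height, ȳ = 3.6 in.
All pieces are centred on the centroidal x-axis, so I = ΣĪ (holes subtracted) = 56.0228 in⁴.
Repeating about the centroidal y-axis gives I_y = 56.0228 in⁴.

I_x ≈ 56.02 in⁴, I_y ≈ 56.02 in⁴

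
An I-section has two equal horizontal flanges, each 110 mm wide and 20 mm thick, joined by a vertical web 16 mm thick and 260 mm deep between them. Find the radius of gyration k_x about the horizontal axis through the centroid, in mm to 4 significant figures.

k_x ≈ 113.3 mm

Treat the section as a set of non-overlapping primitives; coordinates are from the bounding-box lower-left.
Bottom flange: 110 × 20, A = 2 200 mm², y = 10 mm, Ī = 73333.3 mm⁴.
Web: 16 × 260, A = 4 160 mm², y = 150 mm, Ī = 23 434 667 mm⁴.
Top flange: 110 × 20, A = 2 200 mm², y = 290 mm, Ī = 73333.3 mm⁴.
By symmetry the centroid is at mid-height, ȳ = 150 mm.
Transfer each piece to the horizontal axis through the centroid using Ī + A·d² with d = y − 150:
  bottom flange: d = -140 mm → contributes +43 193 333 mm⁴
  web: d = 0 mm → contributes +23 434 667 mm⁴
  top flange: d = 140 mm → contributes +43 193 333 mm⁴
Total I = 109 821 333 mm⁴.
Radius of gyration: k = √(I/A) = √(109 821 333 / 8 560) = 113.268 mm.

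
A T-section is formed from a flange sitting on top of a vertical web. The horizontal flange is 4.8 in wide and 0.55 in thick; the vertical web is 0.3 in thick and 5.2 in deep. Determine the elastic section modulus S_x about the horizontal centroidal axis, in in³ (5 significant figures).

S_x ≈ 2.6518 in³

Break the section into simple shapes (no overlaps), measuring from the bottom-left corner of the bounding box.
Flange: 4.8 × 0.55, A = 2.64 in², y = 5.475 in, Ī = 0.06655 in⁴.
Web: 0.3 × 5.2, A = 1.56 in², y = 2.6 in, Ī = 3.5152 in⁴.
Centroid: ȳ = ΣA·y / ΣA = 4.407143 in.
Transfer each piece to the horizontal centroidal axis using Ī + A·d² with d = y − 4.407143:
  flange: d = 1.067857 in → contributes +3.076992 in⁴
  web: d = -1.807143 in → contributes +8.609794 in⁴
Total I = 11.68679 in⁴.
Extreme fibre distance c = 4.407143 in; S = I/c = 2.651783 in³.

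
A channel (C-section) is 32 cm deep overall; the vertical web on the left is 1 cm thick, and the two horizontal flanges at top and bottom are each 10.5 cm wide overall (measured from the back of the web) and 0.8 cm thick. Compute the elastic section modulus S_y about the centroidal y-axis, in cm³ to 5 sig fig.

Break the section into simple shapes (no overlaps), measuring from the bottom-left corner of the bounding box.
Web: 1 × 32, A = 32 cm², x = 0.5 cm, Ī = 2.666667 cm⁴.
Top flange (beyond web): 9.5 × 0.8, A = 7.6 cm², x = 5.75 cm, Ī = 57.15833 cm⁴.
Bottom flange (beyond web): 9.5 × 0.8, A = 7.6 cm², x = 5.75 cm, Ī = 57.15833 cm⁴.
Centroid: x̄ = ΣA·x / ΣA = 2.190678 cm.
Transfer each piece to the centroidal y-axis using Ī + A·d² with d = x − 2.190678:
  web: d = -1.690678 cm → contributes +94.13521 cm⁴
  top flange (beyond web): d = 3.559322 cm → contributes +153.441 cm⁴
  bottom flange (beyond web): d = 3.559322 cm → contributes +153.441 cm⁴
Total I = 401.0172 cm⁴.
Extreme fibre distance c = 8.309322 cm; S = I/c = 48.26113 cm³.

S_y ≈ 48.261 cm³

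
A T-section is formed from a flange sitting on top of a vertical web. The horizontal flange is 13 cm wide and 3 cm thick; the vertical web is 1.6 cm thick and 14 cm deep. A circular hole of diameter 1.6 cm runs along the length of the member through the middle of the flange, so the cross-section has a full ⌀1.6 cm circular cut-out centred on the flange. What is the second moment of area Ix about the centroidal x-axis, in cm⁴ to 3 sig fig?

Treat the section as a set of non-overlapping primitives; coordinates are from the bounding-box lower-left.
Flange: 13 × 3, A = 39 cm², y = 15.5 cm, Ī = 29.25 cm⁴.
Web: 1.6 × 14, A = 22.4 cm², y = 7 cm, Ī = 365.87 cm⁴.
Hole (subtracted): ⌀1.6, A = 2.0106 cm², y = 15.5 cm, Ī = 0.3217 cm⁴.
Centroid: ȳ = ΣA·y / ΣA = 12.294 cm.
Transfer each piece to the centroidal x-axis using Ī + A·d² with d = y − 12.294:
  flange: d = 3.206 cm → contributes +430.1 cm⁴
  web: d = -5.294 cm → contributes +993.67 cm⁴
  hole: d = 3.206 cm → contributes −20.987 cm⁴
Total I = 1402.8 cm⁴.

Ix ≈ 1400 cm⁴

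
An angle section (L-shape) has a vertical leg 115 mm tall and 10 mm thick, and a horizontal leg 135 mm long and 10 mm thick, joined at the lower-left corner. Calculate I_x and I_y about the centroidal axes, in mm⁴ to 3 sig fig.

Split into non-overlapping primitives; take the origin at the lower-left of the bounding box.
Vertical leg: 10 × 115, A = 1 150 mm², y = 57.5 mm, Ī = 1 267 396 mm⁴.
Horizontal leg (remainder): 125 × 10, A = 1 250 mm², y = 5 mm, Ī = 10 417 mm⁴.
Centroid: ȳ = ΣA·y / ΣA = 30.156 mm.
Transfer each piece to the centroidal x-axis using Ī + A·d² with d = y − 30.156:
  vertical leg: d = 27.344 mm → contributes +2 127 229 mm⁴
  horizontal leg (remainder): d = -25.156 mm → contributes +801 463 mm⁴
Total I = 2 928 691 mm⁴.
For the y-axis: x̄ = 40.156 mm.
Repeating about the centroidal y-axis gives I_y = 4 366 191 mm⁴.

I_x ≈ 2.93 × 10⁶ mm⁴, I_y ≈ 4.37 × 10⁶ mm⁴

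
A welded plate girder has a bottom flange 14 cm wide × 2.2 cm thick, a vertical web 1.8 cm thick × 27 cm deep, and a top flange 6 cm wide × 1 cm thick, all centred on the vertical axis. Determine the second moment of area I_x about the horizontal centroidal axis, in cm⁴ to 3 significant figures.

I_x ≈ 9140 cm⁴

Treat the section as a set of non-overlapping primitives; coordinates are from the bounding-box lower-left.
Bottom plate: 14 × 2.2, A = 30.8 cm², y = 1.1 cm, Ī = 12.423 cm⁴.
Web plate: 1.8 × 27, A = 48.6 cm², y = 15.7 cm, Ī = 2952.5 cm⁴.
Top plate: 6 × 1, A = 6 cm², y = 29.7 cm, Ī = 0.5 cm⁴.
Centroid: ȳ = ΣA·y / ΣA = 11.418 cm.
Transfer each piece to the horizontal centroidal axis using Ī + A·d² with d = y − 11.418:
  bottom plate: d = -10.318 cm → contributes +3291.4 cm⁴
  web plate: d = 4.282 cm → contributes +3843.5 cm⁴
  top plate: d = 18.282 cm → contributes +2005.9 cm⁴
Total I = 9140.9 cm⁴.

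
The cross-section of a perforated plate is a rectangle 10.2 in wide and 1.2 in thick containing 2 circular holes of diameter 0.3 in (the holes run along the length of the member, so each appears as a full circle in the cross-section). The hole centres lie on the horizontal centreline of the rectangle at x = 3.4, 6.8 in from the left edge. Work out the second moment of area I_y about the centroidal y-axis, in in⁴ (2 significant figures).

I_y ≈ 110 in⁴

Split into non-overlapping primitives; take the origin at the lower-left of the bounding box.
Plate: 10.2 × 1.2, A = 12.24 in², x = 5.1 in, Ī = 106.1 in⁴.
Hole 1 (subtracted): ⌀0.3, A = 0.07069 in², x = 3.4 in, Ī = 0.0003976 in⁴.
Hole 2 (subtracted): ⌀0.3, A = 0.07069 in², x = 6.8 in, Ī = 0.0003976 in⁴.
By symmetry the centroid is at mid-width, x̄ = 5.1 in.
Transfer each piece to the centroidal y-axis using Ī + A·d² with d = x − 5.1:
  plate: d = 0 in → contributes +106.1 in⁴
  hole 1: d = -1.7 in → contributes −0.2047 in⁴
  hole 2: d = 1.7 in → contributes −0.2047 in⁴
Total I = 105.7 in⁴.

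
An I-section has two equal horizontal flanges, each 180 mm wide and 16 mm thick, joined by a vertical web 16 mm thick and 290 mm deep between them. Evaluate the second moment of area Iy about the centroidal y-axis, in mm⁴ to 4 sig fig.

Break the section into simple shapes (no overlaps), measuring from the bottom-left corner of the bounding box.
Bottom flange: 180 × 16, A = 2 880 mm², x = 90 mm, Ī = 7 776 000 mm⁴.
Web: 16 × 290, A = 4 640 mm², x = 90 mm, Ī = 98986.7 mm⁴.
Top flange: 180 × 16, A = 2 880 mm², x = 90 mm, Ī = 7 776 000 mm⁴.
By symmetry the centroid is at mid-width, x̄ = 90 mm.
All pieces are centred on the centroidal y-axis, so I = ΣĪ = 15 650 987 mm⁴.

Iy ≈ 1.565 × 10⁷ mm⁴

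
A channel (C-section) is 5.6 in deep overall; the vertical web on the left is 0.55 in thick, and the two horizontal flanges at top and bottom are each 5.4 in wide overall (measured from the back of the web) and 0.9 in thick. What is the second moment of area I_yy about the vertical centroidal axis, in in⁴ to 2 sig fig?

I_yy ≈ 34 in⁴

Treat the section as a set of non-overlapping primitives; coordinates are from the bounding-box lower-left.
Web: 0.55 × 5.6, A = 3.08 in², x = 0.275 in, Ī = 0.07764 in⁴.
Top flange (beyond web): 4.85 × 0.9, A = 4.365 in², x = 2.975 in, Ī = 8.556 in⁴.
Bottom flange (beyond web): 4.85 × 0.9, A = 4.365 in², x = 2.975 in, Ī = 8.556 in⁴.
Centroid: x̄ = ΣA·x / ΣA = 2.271 in.
Transfer each piece to the vertical centroidal axis using Ī + A·d² with d = x − 2.271:
  web: d = -1.996 in → contributes +12.35 in⁴
  top flange (beyond web): d = 0.7041 in → contributes +10.72 in⁴
  bottom flange (beyond web): d = 0.7041 in → contributes +10.72 in⁴
Total I = 33.79 in⁴.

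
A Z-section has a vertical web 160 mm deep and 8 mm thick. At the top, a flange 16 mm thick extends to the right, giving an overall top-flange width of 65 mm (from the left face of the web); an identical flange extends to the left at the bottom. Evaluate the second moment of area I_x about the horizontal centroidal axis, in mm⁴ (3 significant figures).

I_x ≈ 1.22 × 10⁷ mm⁴

Decompose the section into non-overlapping parts with the origin at the bottom-left of its bounding rectangle.
Web: 8 × 160, A = 1 280 mm², y = 80 mm, Ī = 2 730 667 mm⁴.
Top flange (beyond web): 57 × 16, A = 912 mm², y = 152 mm, Ī = 19 456 mm⁴.
Bottom flange (beyond web): 57 × 16, A = 912 mm², y = 8 mm, Ī = 19 456 mm⁴.
Centroid: ȳ = ΣA·y / ΣA = 80 mm.
Transfer each piece to the horizontal centroidal axis using Ī + A·d² with d = y − 80:
  web: d = 0 mm → contributes +2 730 667 mm⁴
  top flange (beyond web): d = 72 mm → contributes +4 747 264 mm⁴
  bottom flange (beyond web): d = -72 mm → contributes +4 747 264 mm⁴
Total I = 12 225 195 mm⁴.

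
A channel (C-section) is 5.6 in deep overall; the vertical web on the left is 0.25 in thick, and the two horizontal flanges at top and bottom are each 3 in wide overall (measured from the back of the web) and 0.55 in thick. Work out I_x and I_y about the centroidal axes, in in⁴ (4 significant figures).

Break the section into simple shapes (no overlaps), measuring from the bottom-left corner of the bounding box.
Web: 0.25 × 5.6, A = 1.4 in², y = 2.8 in, Ī = 3.65867 in⁴.
Top flange (beyond web): 2.75 × 0.55, A = 1.5125 in², y = 5.325 in, Ī = 0.0381276 in⁴.
Bottom flange (beyond web): 2.75 × 0.55, A = 1.5125 in², y = 0.275 in, Ī = 0.0381276 in⁴.
By symmetry the centroid is at mid-height, ȳ = 2.8 in.
Transfer each piece to the centroidal x-axis using Ī + A·d² with d = y − 2.8:
  web: d = 0 in → contributes +3.65867 in⁴
  top flange (beyond web): d = 2.525 in → contributes +9.68126 in⁴
  bottom flange (beyond web): d = -2.525 in → contributes +9.68126 in⁴
Total I = 23.0212 in⁴.
For the y-axis: x̄ = 1.15042 in.
Repeating about the centroidal y-axis gives I_y = 4.06706 in⁴.

I_x ≈ 23.02 in⁴, I_y ≈ 4.067 in⁴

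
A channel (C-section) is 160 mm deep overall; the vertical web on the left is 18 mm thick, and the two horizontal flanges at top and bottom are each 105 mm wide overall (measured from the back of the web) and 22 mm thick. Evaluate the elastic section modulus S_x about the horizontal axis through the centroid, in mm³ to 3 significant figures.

S_x ≈ 3.07 × 10⁵ mm³

Break the section into simple shapes (no overlaps), measuring from the bottom-left corner of the bounding box.
Web: 18 × 160, A = 2 880 mm², y = 80 mm, Ī = 6 144 000 mm⁴.
Top flange (beyond web): 87 × 22, A = 1 914 mm², y = 149 mm, Ī = 77 198 mm⁴.
Bottom flange (beyond web): 87 × 22, A = 1 914 mm², y = 11 mm, Ī = 77 198 mm⁴.
By symmetry the centroid is at mid-height, ȳ = 80 mm.
Transfer each piece to the horizontal axis through the centroid using Ī + A·d² with d = y − 80:
  web: d = 0 mm → contributes +6 144 000 mm⁴
  top flange (beyond web): d = 69 mm → contributes +9 189 752 mm⁴
  bottom flange (beyond web): d = -69 mm → contributes +9 189 752 mm⁴
Total I = 24 523 504 mm⁴.
Extreme fibre distance c = 80 mm; S = I/c = 306 544 mm³.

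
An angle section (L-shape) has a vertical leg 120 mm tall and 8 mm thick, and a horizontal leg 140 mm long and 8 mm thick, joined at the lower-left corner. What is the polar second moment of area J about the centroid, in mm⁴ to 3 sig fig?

J ≈ 6.74 × 10⁶ mm⁴

Decompose the section into non-overlapping parts with the origin at the bottom-left of its bounding rectangle.
Vertical leg: 8 × 120, A = 960 mm², y = 60 mm, Ī = 1 152 000 mm⁴.
Horizontal leg (remainder): 132 × 8, A = 1 056 mm², y = 4 mm, Ī = 5 632 mm⁴.
Centroid: ȳ = ΣA·y / ΣA = 30.667 mm.
Transfer each piece to the centroidal x-axis using Ī + A·d² with d = y − 30.667:
  vertical leg: d = 29.333 mm → contributes +1 978 027 mm⁴
  horizontal leg (remainder): d = -26.667 mm → contributes +756 565 mm⁴
Total I = 2 734 592 mm⁴.
For the y-axis: x̄ = 40.667 mm.
Repeating about the centroidal y-axis gives I_y = 4 002 432 mm⁴.
Polar second moment: J = I_x + I_y = 6 737 024 mm⁴.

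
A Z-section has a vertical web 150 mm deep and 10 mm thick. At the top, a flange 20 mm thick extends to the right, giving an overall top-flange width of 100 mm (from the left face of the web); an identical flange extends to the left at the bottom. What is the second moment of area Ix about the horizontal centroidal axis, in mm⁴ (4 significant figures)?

Decompose the section into non-overlapping parts with the origin at the bottom-left of its bounding rectangle.
Web: 10 × 150, A = 1 500 mm², y = 75 mm, Ī = 2 812 500 mm⁴.
Top flange (beyond web): 90 × 20, A = 1 800 mm², y = 140 mm, Ī = 60 000 mm⁴.
Bottom flange (beyond web): 90 × 20, A = 1 800 mm², y = 10 mm, Ī = 60 000 mm⁴.
Centroid: ȳ = ΣA·y / ΣA = 75 mm.
Transfer each piece to the horizontal centroidal axis using Ī + A·d² with d = y − 75:
  web: d = 0 mm → contributes +2 812 500 mm⁴
  top flange (beyond web): d = 65 mm → contributes +7 665 000 mm⁴
  bottom flange (beyond web): d = -65 mm → contributes +7 665 000 mm⁴
Total I = 18 142 500 mm⁴.

Ix ≈ 1.814 × 10⁷ mm⁴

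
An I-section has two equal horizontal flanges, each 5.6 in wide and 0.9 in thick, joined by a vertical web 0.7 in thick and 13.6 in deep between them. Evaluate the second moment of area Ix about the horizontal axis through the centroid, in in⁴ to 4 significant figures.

Ix ≈ 677.2 in⁴

Decompose the section into non-overlapping parts with the origin at the bottom-left of its bounding rectangle.
Bottom flange: 5.6 × 0.9, A = 5.04 in², y = 0.45 in, Ī = 0.3402 in⁴.
Web: 0.7 × 13.6, A = 9.52 in², y = 7.7 in, Ī = 146.735 in⁴.
Top flange: 5.6 × 0.9, A = 5.04 in², y = 14.95 in, Ī = 0.3402 in⁴.
By symmetry the centroid is at mid-height, ȳ = 7.7 in.
Transfer each piece to the horizontal axis through the centroid using Ī + A·d² with d = y − 7.7:
  bottom flange: d = -7.25 in → contributes +265.255 in⁴
  web: d = 0 in → contributes +146.735 in⁴
  top flange: d = 7.25 in → contributes +265.255 in⁴
Total I = 677.245 in⁴.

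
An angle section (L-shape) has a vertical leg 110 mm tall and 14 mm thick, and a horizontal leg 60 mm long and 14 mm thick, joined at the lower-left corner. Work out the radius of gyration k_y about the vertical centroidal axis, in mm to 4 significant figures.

Break the section into simple shapes (no overlaps), measuring from the bottom-left corner of the bounding box.
Vertical leg: 14 × 110, A = 1 540 mm², x = 7 mm, Ī = 25153.3 mm⁴.
Horizontal leg (remainder): 46 × 14, A = 644 mm², x = 37 mm, Ī = 113 559 mm⁴.
Centroid: x̄ = ΣA·x / ΣA = 15.8462 mm.
Transfer each piece to the vertical centroidal axis using Ī + A·d² with d = x − 15.8462:
  vertical leg: d = -8.84615 mm → contributes +145 665 mm⁴
  horizontal leg (remainder): d = 21.1538 mm → contributes +401 739 mm⁴
Total I = 547 404 mm⁴.
Radius of gyration: k = √(I/A) = √(547 404 / 2 184) = 15.8317 mm.

k_y ≈ 15.83 mm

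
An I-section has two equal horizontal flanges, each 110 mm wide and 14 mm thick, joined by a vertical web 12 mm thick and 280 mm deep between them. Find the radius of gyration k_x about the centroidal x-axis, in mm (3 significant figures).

Split into non-overlapping primitives; take the origin at the lower-left of the bounding box.
Bottom flange: 110 × 14, A = 1 540 mm², y = 7 mm, Ī = 25 153 mm⁴.
Web: 12 × 280, A = 3 360 mm², y = 154 mm, Ī = 21 952 000 mm⁴.
Top flange: 110 × 14, A = 1 540 mm², y = 301 mm, Ī = 25 153 mm⁴.
By symmetry the centroid is at mid-height, ȳ = 154 mm.
Transfer each piece to the centroidal x-axis using Ī + A·d² with d = y − 154:
  bottom flange: d = -147 mm → contributes +33 303 013 mm⁴
  web: d = 0 mm → contributes +21 952 000 mm⁴
  top flange: d = 147 mm → contributes +33 303 013 mm⁴
Total I = 88 558 027 mm⁴.
Radius of gyration: k = √(I/A) = √(88 558 027 / 6 440) = 117.27 mm.

k_x ≈ 117 mm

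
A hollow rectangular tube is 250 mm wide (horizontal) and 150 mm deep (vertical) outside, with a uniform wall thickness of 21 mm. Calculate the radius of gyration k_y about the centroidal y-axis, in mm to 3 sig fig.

k_y ≈ 87.2 mm

Treat the section as a set of non-overlapping primitives; coordinates are from the bounding-box lower-left.
Outer rectangle: 250 × 150, A = 37 500 mm², x = 125 mm, Ī = 195 312 500 mm⁴.
Inner void (subtracted): 208 × 108, A = 22 464 mm², x = 125 mm, Ī = 80 990 208 mm⁴.
By symmetry the centroid is at mid-width, x̄ = 125 mm.
All pieces are centred on the centroidal y-axis, so I = ΣĪ (holes subtracted) = 114 322 292 mm⁴.
Radius of gyration: k = √(I/A) = √(114 322 292 / 15 036) = 87.197 mm.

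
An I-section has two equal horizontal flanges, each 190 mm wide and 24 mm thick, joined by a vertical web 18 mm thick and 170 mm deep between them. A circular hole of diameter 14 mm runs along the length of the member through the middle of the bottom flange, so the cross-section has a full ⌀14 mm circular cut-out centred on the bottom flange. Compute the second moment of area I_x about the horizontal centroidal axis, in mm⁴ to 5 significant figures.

I_x ≈ 9.2149 × 10⁷ mm⁴

Decompose the section into non-overlapping parts with the origin at the bottom-left of its bounding rectangle.
Bottom flange: 190 × 24, A = 4 560 mm², y = 12 mm, Ī = 218 880 mm⁴.
Web: 18 × 170, A = 3 060 mm², y = 109 mm, Ī = 7 369 500 mm⁴.
Top flange: 190 × 24, A = 4 560 mm², y = 206 mm, Ī = 218 880 mm⁴.
Hole (subtracted): ⌀14, A = 153.938 mm², y = 12 mm, Ī = 1885.741 mm⁴.
Centroid: ȳ = ΣA·y / ΣA = 110.2416 mm.
Transfer each piece to the horizontal centroidal axis using Ī + A·d² with d = y − 110.2416:
  bottom flange: d = -98.24164 mm → contributes +44 229 351 mm⁴
  web: d = -1.241636 mm → contributes +7 374 217 mm⁴
  top flange: d = 95.75836 mm → contributes +42 032 549 mm⁴
  hole: d = -98.24164 mm → contributes −1 487 606 mm⁴
Total I = 92 148 511 mm⁴.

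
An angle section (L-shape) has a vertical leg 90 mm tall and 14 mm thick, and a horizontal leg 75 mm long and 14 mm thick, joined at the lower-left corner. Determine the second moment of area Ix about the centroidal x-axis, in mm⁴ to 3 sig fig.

Treat the section as a set of non-overlapping primitives; coordinates are from the bounding-box lower-left.
Vertical leg: 14 × 90, A = 1 260 mm², y = 45 mm, Ī = 850 500 mm⁴.
Horizontal leg (remainder): 61 × 14, A = 854 mm², y = 7 mm, Ī = 13 949 mm⁴.
Centroid: ȳ = ΣA·y / ΣA = 29.649 mm.
Transfer each piece to the centroidal x-axis using Ī + A·d² with d = y − 29.649:
  vertical leg: d = 15.351 mm → contributes +1 147 423 mm⁴
  horizontal leg (remainder): d = -22.649 mm → contributes +452 031 mm⁴
Total I = 1 599 454 mm⁴.

Ix ≈ 1.60 × 10⁶ mm⁴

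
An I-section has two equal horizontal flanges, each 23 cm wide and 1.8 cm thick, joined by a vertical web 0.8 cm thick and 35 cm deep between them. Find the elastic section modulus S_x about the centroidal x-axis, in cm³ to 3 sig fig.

S_x ≈ 1600 cm³

Split into non-overlapping primitives; take the origin at the lower-left of the bounding box.
Bottom flange: 23 × 1.8, A = 41.4 cm², y = 0.9 cm, Ī = 11.178 cm⁴.
Web: 0.8 × 35, A = 28 cm², y = 19.3 cm, Ī = 2858.3 cm⁴.
Top flange: 23 × 1.8, A = 41.4 cm², y = 37.7 cm, Ī = 11.178 cm⁴.
By symmetry the centroid is at mid-height, ȳ = 19.3 cm.
Transfer each piece to the centroidal x-axis using Ī + A·d² with d = y − 19.3:
  bottom flange: d = -18.4 cm → contributes +14 028 cm⁴
  web: d = 0 cm → contributes +2858.3 cm⁴
  top flange: d = 18.4 cm → contributes +14 028 cm⁴
Total I = 30 913 cm⁴.
Extreme fibre distance c = 19.3 cm; S = I/c = 1601.7 cm³.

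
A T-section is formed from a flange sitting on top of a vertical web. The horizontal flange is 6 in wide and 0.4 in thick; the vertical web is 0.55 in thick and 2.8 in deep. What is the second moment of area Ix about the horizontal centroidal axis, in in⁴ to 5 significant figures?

Decompose the section into non-overlapping parts with the origin at the bottom-left of its bounding rectangle.
Flange: 6 × 0.4, A = 2.4 in², y = 3 in, Ī = 0.032 in⁴.
Web: 0.55 × 2.8, A = 1.54 in², y = 1.4 in, Ī = 1.006133 in⁴.
Centroid: ȳ = ΣA·y / ΣA = 2.374619 in.
Transfer each piece to the horizontal centroidal axis using Ī + A·d² with d = y − 2.374619:
  flange: d = 0.6253807 in → contributes +0.9706425 in⁴
  web: d = -0.9746193 in → contributes +2.468953 in⁴
Total I = 3.439595 in⁴.

Ix ≈ 3.4396 in⁴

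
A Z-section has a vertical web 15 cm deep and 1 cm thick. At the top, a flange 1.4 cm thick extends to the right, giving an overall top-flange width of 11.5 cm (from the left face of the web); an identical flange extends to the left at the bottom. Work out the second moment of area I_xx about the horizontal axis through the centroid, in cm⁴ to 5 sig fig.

I_xx ≈ 1645.5 cm⁴

Break the section into simple shapes (no overlaps), measuring from the bottom-left corner of the bounding box.
Web: 1 × 15, A = 15 cm², y = 7.5 cm, Ī = 281.25 cm⁴.
Top flange (beyond web): 10.5 × 1.4, A = 14.7 cm², y = 14.3 cm, Ī = 2.401 cm⁴.
Bottom flange (beyond web): 10.5 × 1.4, A = 14.7 cm², y = 0.7 cm, Ī = 2.401 cm⁴.
Centroid: ȳ = ΣA·y / ΣA = 7.5 cm.
Transfer each piece to the horizontal axis through the centroid using Ī + A·d² with d = y − 7.5:
  web: d = 0 cm → contributes +281.25 cm⁴
  top flange (beyond web): d = 6.8 cm → contributes +682.129 cm⁴
  bottom flange (beyond web): d = -6.8 cm → contributes +682.129 cm⁴
Total I = 1645.508 cm⁴.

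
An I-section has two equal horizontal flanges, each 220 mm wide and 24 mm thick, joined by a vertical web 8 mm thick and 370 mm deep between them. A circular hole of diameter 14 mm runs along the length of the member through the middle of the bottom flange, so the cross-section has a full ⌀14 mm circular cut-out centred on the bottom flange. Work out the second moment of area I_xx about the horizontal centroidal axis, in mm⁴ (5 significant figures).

I_xx ≈ 4.3805 × 10⁸ mm⁴

Treat the section as a set of non-overlapping primitives; coordinates are from the bounding-box lower-left.
Bottom flange: 220 × 24, A = 5 280 mm², y = 12 mm, Ī = 253 440 mm⁴.
Web: 8 × 370, A = 2 960 mm², y = 209 mm, Ī = 33 768 667 mm⁴.
Top flange: 220 × 24, A = 5 280 mm², y = 406 mm, Ī = 253 440 mm⁴.
Hole (subtracted): ⌀14, A = 153.938 mm², y = 12 mm, Ī = 1885.741 mm⁴.
Centroid: ȳ = ΣA·y / ΣA = 211.2689 mm.
Transfer each piece to the horizontal centroidal axis using Ī + A·d² with d = y − 211.2689:
  bottom flange: d = -199.2689 mm → contributes +209 912 106 mm⁴
  web: d = -2.268865 mm → contributes +33 783 904 mm⁴
  top flange: d = 194.7311 mm → contributes +200 472 174 mm⁴
  hole: d = -199.2689 mm → contributes −6 114 470 mm⁴
Total I = 438 053 714 mm⁴.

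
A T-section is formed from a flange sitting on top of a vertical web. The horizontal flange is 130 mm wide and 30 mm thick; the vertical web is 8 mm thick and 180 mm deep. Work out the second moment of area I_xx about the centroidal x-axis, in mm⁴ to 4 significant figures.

I_xx ≈ 1.578 × 10⁷ mm⁴

Split into non-overlapping primitives; take the origin at the lower-left of the bounding box.
Flange: 130 × 30, A = 3 900 mm², y = 195 mm, Ī = 292 500 mm⁴.
Web: 8 × 180, A = 1 440 mm², y = 90 mm, Ī = 3 888 000 mm⁴.
Centroid: ȳ = ΣA·y / ΣA = 166.685 mm.
Transfer each piece to the centroidal x-axis using Ī + A·d² with d = y − 166.685:
  flange: d = 28.3146 mm → contributes +3 419 196 mm⁴
  web: d = -76.6854 mm → contributes +12 356 135 mm⁴
Total I = 15 775 331 mm⁴.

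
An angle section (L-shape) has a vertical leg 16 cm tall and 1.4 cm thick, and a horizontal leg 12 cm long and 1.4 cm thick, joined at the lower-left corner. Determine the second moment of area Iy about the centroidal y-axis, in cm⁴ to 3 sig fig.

Iy ≈ 464 cm⁴

Treat the section as a set of non-overlapping primitives; coordinates are from the bounding-box lower-left.
Vertical leg: 1.4 × 16, A = 22.4 cm², x = 0.7 cm, Ī = 3.6587 cm⁴.
Horizontal leg (remainder): 10.6 × 1.4, A = 14.84 cm², x = 6.7 cm, Ī = 138.95 cm⁴.
Centroid: x̄ = ΣA·x / ΣA = 3.091 cm.
Transfer each piece to the centroidal y-axis using Ī + A·d² with d = x − 3.091:
  vertical leg: d = -2.391 cm → contributes +131.71 cm⁴
  horizontal leg (remainder): d = 3.609 cm → contributes +332.24 cm⁴
Total I = 463.96 cm⁴.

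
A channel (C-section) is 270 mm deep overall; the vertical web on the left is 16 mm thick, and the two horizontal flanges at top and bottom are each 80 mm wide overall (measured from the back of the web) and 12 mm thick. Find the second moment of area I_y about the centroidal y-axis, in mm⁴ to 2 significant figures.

I_y ≈ 2.4 × 10⁶ mm⁴

Split into non-overlapping primitives; take the origin at the lower-left of the bounding box.
Web: 16 × 270, A = 4 320 mm², x = 8 mm, Ī = 92 160 mm⁴.
Top flange (beyond web): 64 × 12, A = 768 mm², x = 48 mm, Ī = 262 144 mm⁴.
Bottom flange (beyond web): 64 × 12, A = 768 mm², x = 48 mm, Ī = 262 144 mm⁴.
Centroid: x̄ = ΣA·x / ΣA = 18.49 mm.
Transfer each piece to the centroidal y-axis using Ī + A·d² with d = x − 18.49:
  web: d = -10.49 mm → contributes +567 697 mm⁴
  top flange (beyond web): d = 29.51 mm → contributes +930 867 mm⁴
  bottom flange (beyond web): d = 29.51 mm → contributes +930 867 mm⁴
Total I = 2 429 432 mm⁴.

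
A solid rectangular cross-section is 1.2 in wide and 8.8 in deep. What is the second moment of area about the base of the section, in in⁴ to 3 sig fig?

I_base ≈ 273 in⁴

The section: 1.2 × 8.8, A = 10.56 in², y = 4.4 in, Ī = 68.147 in⁴.
Transfer it to the bottom edge using Ī + A·d² with d = y − 0:
  the section: d = 4.4 in → contributes +272.59 in⁴
Total I = 272.59 in⁴.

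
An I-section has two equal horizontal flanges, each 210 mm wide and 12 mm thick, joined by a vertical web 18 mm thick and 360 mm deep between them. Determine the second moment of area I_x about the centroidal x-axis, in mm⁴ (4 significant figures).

Decompose the section into non-overlapping parts with the origin at the bottom-left of its bounding rectangle.
Bottom flange: 210 × 12, A = 2 520 mm², y = 6 mm, Ī = 30 240 mm⁴.
Web: 18 × 360, A = 6 480 mm², y = 192 mm, Ī = 69 984 000 mm⁴.
Top flange: 210 × 12, A = 2 520 mm², y = 378 mm, Ī = 30 240 mm⁴.
By symmetry the centroid is at mid-height, ȳ = 192 mm.
Transfer each piece to the centroidal x-axis using Ī + A·d² with d = y − 192:
  bottom flange: d = -186 mm → contributes +87 212 160 mm⁴
  web: d = 0 mm → contributes +69 984 000 mm⁴
  top flange: d = 186 mm → contributes +87 212 160 mm⁴
Total I = 244 408 320 mm⁴.

I_x ≈ 2.444 × 10⁸ mm⁴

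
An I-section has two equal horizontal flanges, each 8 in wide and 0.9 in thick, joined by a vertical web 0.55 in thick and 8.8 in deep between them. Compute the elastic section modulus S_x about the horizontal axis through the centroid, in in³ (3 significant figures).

Break the section into simple shapes (no overlaps), measuring from the bottom-left corner of the bounding box.
Bottom flange: 8 × 0.9, A = 7.2 in², y = 0.45 in, Ī = 0.486 in⁴.
Web: 0.55 × 8.8, A = 4.84 in², y = 5.3 in, Ī = 31.234 in⁴.
Top flange: 8 × 0.9, A = 7.2 in², y = 10.15 in, Ī = 0.486 in⁴.
By symmetry the centroid is at mid-height, ȳ = 5.3 in.
Transfer each piece to the horizontal axis through the centroid using Ī + A·d² with d = y − 5.3:
  bottom flange: d = -4.85 in → contributes +169.85 in⁴
  web: d = 0 in → contributes +31.234 in⁴
  top flange: d = 4.85 in → contributes +169.85 in⁴
Total I = 370.93 in⁴.
Extreme fibre distance c = 5.3 in; S = I/c = 69.987 in³.

S_x ≈ 70.0 in³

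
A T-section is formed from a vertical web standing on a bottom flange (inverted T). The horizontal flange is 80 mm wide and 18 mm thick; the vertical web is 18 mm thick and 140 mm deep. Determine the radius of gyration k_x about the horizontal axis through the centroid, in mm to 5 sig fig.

k_x ≈ 49.934 mm

Treat the section as a set of non-overlapping primitives; coordinates are from the bounding-box lower-left.
Flange: 80 × 18, A = 1 440 mm², y = 9 mm, Ī = 38 880 mm⁴.
Web: 18 × 140, A = 2 520 mm², y = 88 mm, Ī = 4 116 000 mm⁴.
Centroid: ȳ = ΣA·y / ΣA = 59.27273 mm.
Transfer each piece to the horizontal axis through the centroid using Ī + A·d² with d = y − 59.27273:
  flange: d = -50.27273 mm → contributes +3 678 260 mm⁴
  web: d = 28.72727 mm → contributes +6 195 646 mm⁴
Total I = 9 873 905 mm⁴.
Radius of gyration: k = √(I/A) = √(9 873 905 / 3 960) = 49.93406 mm.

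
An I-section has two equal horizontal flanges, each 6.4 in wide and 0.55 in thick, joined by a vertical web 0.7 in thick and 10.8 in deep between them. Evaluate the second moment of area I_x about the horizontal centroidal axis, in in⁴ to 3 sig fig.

I_x ≈ 300 in⁴

Break the section into simple shapes (no overlaps), measuring from the bottom-left corner of the bounding box.
Bottom flange: 6.4 × 0.55, A = 3.52 in², y = 0.275 in, Ī = 0.088733 in⁴.
Web: 0.7 × 10.8, A = 7.56 in², y = 5.95 in, Ī = 73.483 in⁴.
Top flange: 6.4 × 0.55, A = 3.52 in², y = 11.625 in, Ī = 0.088733 in⁴.
By symmetry the centroid is at mid-height, ȳ = 5.95 in.
Transfer each piece to the horizontal centroidal axis using Ī + A·d² with d = y − 5.95:
  bottom flange: d = -5.675 in → contributes +113.45 in⁴
  web: d = 0 in → contributes +73.483 in⁴
  top flange: d = 5.675 in → contributes +113.45 in⁴
Total I = 300.39 in⁴.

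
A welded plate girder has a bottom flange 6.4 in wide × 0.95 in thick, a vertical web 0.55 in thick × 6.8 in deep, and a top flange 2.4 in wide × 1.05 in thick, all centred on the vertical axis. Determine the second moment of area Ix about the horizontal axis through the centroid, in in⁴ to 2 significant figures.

Ix ≈ 130 in⁴

Decompose the section into non-overlapping parts with the origin at the bottom-left of its bounding rectangle.
Bottom plate: 6.4 × 0.95, A = 6.08 in², y = 0.475 in, Ī = 0.4573 in⁴.
Web plate: 0.55 × 6.8, A = 3.74 in², y = 4.35 in, Ī = 14.41 in⁴.
Top plate: 2.4 × 1.05, A = 2.52 in², y = 8.275 in, Ī = 0.2315 in⁴.
Centroid: ȳ = ΣA·y / ΣA = 3.242 in.
Transfer each piece to the horizontal axis through the centroid using Ī + A·d² with d = y − 3.242:
  bottom plate: d = -2.767 in → contributes +47.02 in⁴
  web plate: d = 1.108 in → contributes +19 in⁴
  top plate: d = 5.033 in → contributes +64.06 in⁴
Total I = 130.1 in⁴.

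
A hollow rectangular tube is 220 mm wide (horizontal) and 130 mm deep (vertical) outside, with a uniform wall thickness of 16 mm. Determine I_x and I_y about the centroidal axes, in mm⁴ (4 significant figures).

I_x ≈ 2.553 × 10⁷ mm⁴, I_y ≈ 6.109 × 10⁷ mm⁴

Treat the section as a set of non-overlapping primitives; coordinates are from the bounding-box lower-left.
Outer rectangle: 220 × 130, A = 28 600 mm², y = 65 mm, Ī = 40 278 333 mm⁴.
Inner void (subtracted): 188 × 98, A = 18 424 mm², y = 65 mm, Ī = 14 745 341 mm⁴.
By symmetry the centroid is at mid-height, ȳ = 65 mm.
All pieces are centred on the centroidal x-axis, so I = ΣĪ (holes subtracted) = 25 532 992 mm⁴.
Repeating about the centroidal y-axis gives I_y = 61 088 512 mm⁴.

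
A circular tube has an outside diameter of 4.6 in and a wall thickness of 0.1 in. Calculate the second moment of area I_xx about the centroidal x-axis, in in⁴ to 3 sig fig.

Decompose the section into non-overlapping parts with the origin at the bottom-left of its bounding rectangle.
Outer circle: ⌀4.6, A = 16.619 in², y = 2.3 in, Ī = 21.979 in⁴.
Bore (subtracted): ⌀4.4, A = 15.205 in², y = 2.3 in, Ī = 18.398 in⁴.
By symmetry the centroid is at mid-height, ȳ = 2.3 in.
All pieces are centred on the centroidal x-axis, so I = ΣĪ (holes subtracted) = 3.5802 in⁴.

I_xx ≈ 3.58 in⁴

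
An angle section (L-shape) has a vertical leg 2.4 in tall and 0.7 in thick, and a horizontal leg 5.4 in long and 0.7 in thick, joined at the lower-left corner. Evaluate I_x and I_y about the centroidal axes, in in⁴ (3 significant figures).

I_x ≈ 1.74 in⁴, I_y ≈ 14.2 in⁴

Split into non-overlapping primitives; take the origin at the lower-left of the bounding box.
Vertical leg: 0.7 × 2.4, A = 1.68 in², y = 1.2 in, Ī = 0.8064 in⁴.
Horizontal leg (remainder): 4.7 × 0.7, A = 3.29 in², y = 0.35 in, Ī = 0.13434 in⁴.
Centroid: ȳ = ΣA·y / ΣA = 0.63732 in.
Transfer each piece to the centroidal x-axis using Ī + A·d² with d = y − 0.63732:
  vertical leg: d = 0.56268 in → contributes +1.3383 in⁴
  horizontal leg (remainder): d = -0.28732 in → contributes +0.40595 in⁴
Total I = 1.7442 in⁴.
For the y-axis: x̄ = 2.1373 in.
Repeating about the centroidal y-axis gives I_y = 14.232 in⁴.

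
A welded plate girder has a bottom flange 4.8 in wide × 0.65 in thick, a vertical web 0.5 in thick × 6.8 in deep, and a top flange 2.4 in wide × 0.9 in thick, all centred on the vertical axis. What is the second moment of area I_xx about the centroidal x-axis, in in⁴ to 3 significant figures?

Split into non-overlapping primitives; take the origin at the lower-left of the bounding box.
Bottom plate: 4.8 × 0.65, A = 3.12 in², y = 0.325 in, Ī = 0.10985 in⁴.
Web plate: 0.5 × 6.8, A = 3.4 in², y = 4.05 in, Ī = 13.101 in⁴.
Top plate: 2.4 × 0.9, A = 2.16 in², y = 7.9 in, Ī = 0.1458 in⁴.
Centroid: ȳ = ΣA·y / ΣA = 3.6691 in.
Transfer each piece to the centroidal x-axis using Ī + A·d² with d = y − 3.6691:
  bottom plate: d = -3.3441 in → contributes +35.001 in⁴
  web plate: d = 0.38088 in → contributes +13.595 in⁴
  top plate: d = 4.2309 in → contributes +38.81 in⁴
Total I = 87.406 in⁴.

I_xx ≈ 87.4 in⁴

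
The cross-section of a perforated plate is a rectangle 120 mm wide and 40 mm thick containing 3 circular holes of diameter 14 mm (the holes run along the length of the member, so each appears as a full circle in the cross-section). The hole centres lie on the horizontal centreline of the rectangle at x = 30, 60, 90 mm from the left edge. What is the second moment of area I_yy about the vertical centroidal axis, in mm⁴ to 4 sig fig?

Break the section into simple shapes (no overlaps), measuring from the bottom-left corner of the bounding box.
Plate: 120 × 40, A = 4 800 mm², x = 60 mm, Ī = 5 760 000 mm⁴.
Hole 1 (subtracted): ⌀14, A = 153.938 mm², x = 30 mm, Ī = 1885.74 mm⁴.
Hole 2 (subtracted): ⌀14, A = 153.938 mm², x = 60 mm, Ī = 1885.74 mm⁴.
Hole 3 (subtracted): ⌀14, A = 153.938 mm², x = 90 mm, Ī = 1885.74 mm⁴.
By symmetry the centroid is at mid-width, x̄ = 60 mm.
Transfer each piece to the vertical centroidal axis using Ī + A·d² with d = x − 60:
  plate: d = 0 mm → contributes +5 760 000 mm⁴
  hole 1: d = -30 mm → contributes −140 430 mm⁴
  hole 2: d = 0 mm → contributes −1885.74 mm⁴
  hole 3: d = 30 mm → contributes −140 430 mm⁴
Total I = 5 477 254 mm⁴.

I_yy ≈ 5.477 × 10⁶ mm⁴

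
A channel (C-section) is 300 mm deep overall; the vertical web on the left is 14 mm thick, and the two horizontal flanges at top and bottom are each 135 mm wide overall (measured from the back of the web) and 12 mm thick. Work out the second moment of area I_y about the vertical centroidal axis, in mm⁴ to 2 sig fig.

Treat the section as a set of non-overlapping primitives; coordinates are from the bounding-box lower-left.
Web: 14 × 300, A = 4 200 mm², x = 7 mm, Ī = 68 600 mm⁴.
Top flange (beyond web): 121 × 12, A = 1 452 mm², x = 74.5 mm, Ī = 1 771 561 mm⁴.
Bottom flange (beyond web): 121 × 12, A = 1 452 mm², x = 74.5 mm, Ī = 1 771 561 mm⁴.
Centroid: x̄ = ΣA·x / ΣA = 34.59 mm.
Transfer each piece to the vertical centroidal axis using Ī + A·d² with d = x − 34.59:
  web: d = -27.59 mm → contributes +3 266 347 mm⁴
  top flange (beyond web): d = 39.91 mm → contributes +4 083 982 mm⁴
  bottom flange (beyond web): d = 39.91 mm → contributes +4 083 982 mm⁴
Total I = 11 434 311 mm⁴.

I_y ≈ 1.1 × 10⁷ mm⁴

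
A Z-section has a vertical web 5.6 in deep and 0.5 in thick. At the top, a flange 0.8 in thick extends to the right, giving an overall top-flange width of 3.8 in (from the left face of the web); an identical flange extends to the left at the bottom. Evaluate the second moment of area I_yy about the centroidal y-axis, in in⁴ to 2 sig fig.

I_yy ≈ 24 in⁴

Decompose the section into non-overlapping parts with the origin at the bottom-left of its bounding rectangle.
Web: 0.5 × 5.6, A = 2.8 in², x = 3.55 in, Ī = 0.05833 in⁴.
Top flange (beyond web): 3.3 × 0.8, A = 2.64 in², x = 5.45 in, Ī = 2.396 in⁴.
Bottom flange (beyond web): 3.3 × 0.8, A = 2.64 in², x = 1.65 in, Ī = 2.396 in⁴.
Centroid: x̄ = ΣA·x / ΣA = 3.55 in.
Transfer each piece to the centroidal y-axis using Ī + A·d² with d = x − 3.55:
  web: d = 0 in → contributes +0.05833 in⁴
  top flange (beyond web): d = 1.9 in → contributes +11.93 in⁴
  bottom flange (beyond web): d = -1.9 in → contributes +11.93 in⁴
Total I = 23.91 in⁴.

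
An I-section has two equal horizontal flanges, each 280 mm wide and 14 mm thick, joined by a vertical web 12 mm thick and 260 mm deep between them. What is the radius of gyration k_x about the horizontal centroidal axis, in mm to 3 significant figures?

Split into non-overlapping primitives; take the origin at the lower-left of the bounding box.
Bottom flange: 280 × 14, A = 3 920 mm², y = 7 mm, Ī = 64 027 mm⁴.
Web: 12 × 260, A = 3 120 mm², y = 144 mm, Ī = 17 576 000 mm⁴.
Top flange: 280 × 14, A = 3 920 mm², y = 281 mm, Ī = 64 027 mm⁴.
By symmetry the centroid is at mid-height, ȳ = 144 mm.
Transfer each piece to the horizontal centroidal axis using Ī + A·d² with d = y − 144:
  bottom flange: d = -137 mm → contributes +73 638 507 mm⁴
  web: d = 0 mm → contributes +17 576 000 mm⁴
  top flange: d = 137 mm → contributes +73 638 507 mm⁴
Total I = 164 853 013 mm⁴.
Radius of gyration: k = √(I/A) = √(164 853 013 / 10 960) = 122.64 mm.

k_x ≈ 123 mm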